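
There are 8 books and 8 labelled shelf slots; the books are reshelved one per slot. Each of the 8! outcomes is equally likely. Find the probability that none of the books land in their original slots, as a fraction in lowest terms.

Favorable outcomes: !8 = 14833.
Total outcomes: 8! = 40320.
Probability = 14833/40320 = 2119/5760.

2119/5760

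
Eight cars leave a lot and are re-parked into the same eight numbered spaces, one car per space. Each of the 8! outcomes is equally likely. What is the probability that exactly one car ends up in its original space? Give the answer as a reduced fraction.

Favorable outcomes: C(8,1)·!7 = 8·1854 = 14832.
Total outcomes: 8! = 40320.
Probability = 14832/40320 = 103/280.

103/280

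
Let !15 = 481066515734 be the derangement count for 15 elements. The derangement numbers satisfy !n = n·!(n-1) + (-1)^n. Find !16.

7697064251745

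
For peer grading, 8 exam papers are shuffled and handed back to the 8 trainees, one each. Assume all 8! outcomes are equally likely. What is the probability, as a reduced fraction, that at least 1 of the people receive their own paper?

Favorable outcomes: Σ_{i≥1} C(8,i)·!(8-i) = 8·1854 + 28·265 + 56·44 + 70·9 + 56·2 + 28·1 + 8·0 + 1·1 = 25487.
Total outcomes: 8! = 40320.
Probability = 25487/40320 = 3641/5760.

3641/5760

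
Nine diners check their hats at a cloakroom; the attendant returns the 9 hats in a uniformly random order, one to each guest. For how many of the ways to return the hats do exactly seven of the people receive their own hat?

36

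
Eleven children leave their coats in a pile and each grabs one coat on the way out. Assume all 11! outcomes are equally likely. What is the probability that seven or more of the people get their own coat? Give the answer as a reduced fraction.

839/9979200

Favorable outcomes: Σ_{i≥7} C(11,i)·!(11-i) = 330·9 + 165·2 + 55·1 + 11·0 + 1·1 = 3356.
Total outcomes: 11! = 39916800.
Probability = 3356/39916800 = 839/9979200.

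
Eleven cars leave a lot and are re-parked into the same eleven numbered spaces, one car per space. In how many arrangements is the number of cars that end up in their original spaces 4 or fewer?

39770686

# with exactly i fixed is C(11,i)·!(11-i); sum over i=0..4:
  i=0: C(11,0)·!11 = 1·14684570 = 14684570
  i=1: C(11,1)·!10 = 11·1334961 = 14684571
  i=2: C(11,2)·!9 = 55·133496 = 7342280
  i=3: C(11,3)·!8 = 165·14833 = 2447445
  i=4: C(11,4)·!7 = 330·1854 = 611820
Total = 39770686.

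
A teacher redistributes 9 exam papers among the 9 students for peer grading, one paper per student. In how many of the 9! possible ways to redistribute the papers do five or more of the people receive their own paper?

Sum C(9,i)·!(9-i) for i = 5..9:
  i=5: C(9,5)·!4 = 126·9 = 1134
  i=6: C(9,6)·!3 = 84·2 = 168
  i=7: C(9,7)·!2 = 36·1 = 36
  i=8: C(9,8)·!1 = 9·0 = 0
  i=9: C(9,9)·!0 = 1·1 = 1
Total = 1339.

1339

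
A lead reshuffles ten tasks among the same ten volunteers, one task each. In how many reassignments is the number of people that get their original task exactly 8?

Pick the 8 fixed positions: C(10,8) = 45 ways.
The remaining 2 must be deranged: !2 = 1.
Total: 45 × 1 = 45.

45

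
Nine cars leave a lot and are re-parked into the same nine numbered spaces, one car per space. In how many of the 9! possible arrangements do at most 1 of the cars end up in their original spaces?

# with exactly i fixed is C(9,i)·!(9-i); sum over i=0..1:
  i=0: C(9,0)·!9 = 1·133496 = 133496
  i=1: C(9,1)·!8 = 9·14833 = 133497
Total = 266993.

266993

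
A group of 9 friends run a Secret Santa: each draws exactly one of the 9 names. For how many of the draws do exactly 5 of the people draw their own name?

1134

Pick the 5 fixed positions: C(9,5) = 126 ways.
The remaining 4 must be deranged: !4 = 9.
Total: 126 × 9 = 1134.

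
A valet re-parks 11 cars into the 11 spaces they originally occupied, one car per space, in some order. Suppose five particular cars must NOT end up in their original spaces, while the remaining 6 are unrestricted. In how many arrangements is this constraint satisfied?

25022880

Let A_j be the event that the j-th constrained one is fixed. By inclusion-exclusion over the 5 events:
Σ_{j=0}^{5} (-1)^j C(5,j)(11-j)!
= C(5,0)·11! - C(5,1)·10! + C(5,2)·9! - C(5,3)·8! + C(5,4)·7! - C(5,5)·6!
= 39916800 - 18144000 + 3628800 - 403200 + 25200 - 720
= 25022880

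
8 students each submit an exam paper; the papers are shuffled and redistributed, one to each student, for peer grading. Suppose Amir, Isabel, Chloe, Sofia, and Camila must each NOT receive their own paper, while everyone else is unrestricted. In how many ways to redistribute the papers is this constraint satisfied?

Let A_j be the event that the j-th constrained one is fixed. By inclusion-exclusion over the 5 events:
Σ_{j=0}^{5} (-1)^j C(5,j)(8-j)!
= C(5,0)·8! - C(5,1)·7! + C(5,2)·6! - C(5,3)·5! + C(5,4)·4! - C(5,5)·3!
= 40320 - 25200 + 7200 - 1200 + 120 - 6
= 21234

21234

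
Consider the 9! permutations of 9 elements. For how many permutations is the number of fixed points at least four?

6883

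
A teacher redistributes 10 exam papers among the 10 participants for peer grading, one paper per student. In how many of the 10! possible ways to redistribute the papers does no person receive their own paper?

!10 is the nearest integer to 10!/e.
10! = 3628800, and 3628800/e ≈ 1334960.92, so !10 = 1334961.

1334961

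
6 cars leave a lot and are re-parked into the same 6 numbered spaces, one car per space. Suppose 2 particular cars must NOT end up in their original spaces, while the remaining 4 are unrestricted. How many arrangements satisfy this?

504

Inclusion-exclusion on the 2 forbidden self-matches:
Σ_{j=0}^{2} (-1)^j C(2,j)(6-j)!
= C(2,0)·6! - C(2,1)·5! + C(2,2)·4!
= 720 - 240 + 24
= 504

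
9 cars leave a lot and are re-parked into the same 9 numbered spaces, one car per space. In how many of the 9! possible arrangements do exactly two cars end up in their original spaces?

Choose which 2 of the 9 are fixed: C(9,2) = 36.
The remaining 7 must be deranged: !7 = 1854.
Total: 36 × 1854 = 66744.

66744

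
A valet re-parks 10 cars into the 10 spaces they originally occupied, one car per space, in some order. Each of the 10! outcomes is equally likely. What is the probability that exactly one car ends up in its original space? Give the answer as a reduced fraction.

16687/45360

Favorable outcomes: C(10,1)·!9 = 10·133496 = 1334960.
Total outcomes: 10! = 3628800.
Probability = 1334960/3628800 = 16687/45360.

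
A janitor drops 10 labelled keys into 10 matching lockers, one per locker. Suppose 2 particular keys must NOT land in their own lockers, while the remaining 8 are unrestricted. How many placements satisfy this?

2943360

Let A_j be the event that the j-th constrained one is fixed. By inclusion-exclusion over the 2 events:
Σ_{j=0}^{2} (-1)^j C(2,j)(10-j)!
= C(2,0)·10! - C(2,1)·9! + C(2,2)·8!
= 3628800 - 725760 + 40320
= 2943360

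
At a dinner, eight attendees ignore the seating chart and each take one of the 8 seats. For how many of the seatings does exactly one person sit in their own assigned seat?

Pick the single fixed position: C(8,1) = 8 ways.
The other 7 form a derangement: !7 = 1854.
Total: 8 × 1854 = 14832.

14832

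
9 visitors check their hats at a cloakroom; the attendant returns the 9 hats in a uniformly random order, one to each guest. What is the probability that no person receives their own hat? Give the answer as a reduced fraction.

Favorable outcomes: !9 = 133496.
Total outcomes: 9! = 362880.
Probability = 133496/362880 = 16687/45360.

16687/45360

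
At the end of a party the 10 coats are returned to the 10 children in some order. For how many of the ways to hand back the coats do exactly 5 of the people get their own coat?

Choose which 5 of the 10 are fixed: C(10,5) = 252.
The other 5 form a derangement: !5 = 44.
Total: 252 × 44 = 11088.

11088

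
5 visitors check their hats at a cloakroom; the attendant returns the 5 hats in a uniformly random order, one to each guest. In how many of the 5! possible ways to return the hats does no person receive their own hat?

44

!5 = 5! · Σ_{k=0}^{5} (-1)^k/k!
= 5! - 5!/1! + 5!/2! - 5!/3! + 5!/4! - 5!/5!
= 120 - 120 + 60 - 20 + 5 - 1
= 44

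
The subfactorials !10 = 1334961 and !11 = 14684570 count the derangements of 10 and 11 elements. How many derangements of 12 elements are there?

176214841

!12 = (12-1)·(!11 + !10) = 11·(14684570 + 1334961) = 11·16019531 = 176214841.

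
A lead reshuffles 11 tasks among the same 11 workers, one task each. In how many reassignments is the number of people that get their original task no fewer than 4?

# with exactly i fixed is C(11,i)·!(11-i); sum over i=4..11:
  i=4: C(11,4)·!7 = 330·1854 = 611820
  i=5: C(11,5)·!6 = 462·265 = 122430
  i=6: C(11,6)·!5 = 462·44 = 20328
  i=7: C(11,7)·!4 = 330·9 = 2970
  i=8: C(11,8)·!3 = 165·2 = 330
  i=9: C(11,9)·!2 = 55·1 = 55
  i=10: C(11,10)·!1 = 11·0 = 0
  i=11: C(11,11)·!0 = 1·1 = 1
Total = 757934.

757934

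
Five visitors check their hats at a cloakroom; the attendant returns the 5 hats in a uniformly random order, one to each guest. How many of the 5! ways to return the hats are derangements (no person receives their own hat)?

44

Use !n = n·!(n-1) + (-1)^n.
!5 = 5·9 - 1 = 44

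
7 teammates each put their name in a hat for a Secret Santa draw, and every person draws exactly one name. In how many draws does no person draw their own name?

!7 = 7! · Σ_{k=0}^{7} (-1)^k/k!
= 7! - 7!/1! + 7!/2! - 7!/3! + 7!/4! - 7!/5! + 7!/6! - 7!/7!
= 5040 - 5040 + 2520 - 840 + 210 - 42 + 7 - 1
= 1854

1854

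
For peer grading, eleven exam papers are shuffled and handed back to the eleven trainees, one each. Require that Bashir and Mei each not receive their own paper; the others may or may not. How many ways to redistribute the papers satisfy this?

Let A_j be the event that the j-th constrained one is fixed. By inclusion-exclusion over the 2 events:
Σ_{j=0}^{2} (-1)^j C(2,j)(11-j)!
= C(2,0)·11! - C(2,1)·10! + C(2,2)·9!
= 39916800 - 7257600 + 362880
= 33022080

33022080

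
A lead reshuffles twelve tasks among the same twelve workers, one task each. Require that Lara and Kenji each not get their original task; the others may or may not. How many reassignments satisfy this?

402796800

Inclusion-exclusion on the 2 forbidden self-matches:
Σ_{j=0}^{2} (-1)^j C(2,j)(12-j)!
= C(2,0)·12! - C(2,1)·11! + C(2,2)·10!
= 479001600 - 79833600 + 3628800
= 402796800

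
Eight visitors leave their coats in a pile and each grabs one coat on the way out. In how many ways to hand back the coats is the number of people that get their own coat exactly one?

14832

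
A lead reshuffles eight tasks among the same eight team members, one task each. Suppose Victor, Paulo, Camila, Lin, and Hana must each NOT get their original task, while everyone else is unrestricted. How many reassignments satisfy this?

21234

Inclusion-exclusion on the 5 forbidden self-matches:
Σ_{j=0}^{5} (-1)^j C(5,j)(8-j)!
= C(5,0)·8! - C(5,1)·7! + C(5,2)·6! - C(5,3)·5! + C(5,4)·4! - C(5,5)·3!
= 40320 - 25200 + 7200 - 1200 + 120 - 6
= 21234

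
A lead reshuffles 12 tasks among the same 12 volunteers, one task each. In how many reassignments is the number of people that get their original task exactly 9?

440

Choose which 9 of the 12 are fixed: C(12,9) = 220.
The other 3 form a derangement: !3 = 2.
Total: 220 × 2 = 440.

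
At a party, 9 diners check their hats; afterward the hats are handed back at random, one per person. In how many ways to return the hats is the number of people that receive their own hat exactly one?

133497

Choose which one of the 9 is fixed: C(9,1) = 9.
The remaining 8 must be deranged: !8 = 14833.
Total: 9 × 14833 = 133497.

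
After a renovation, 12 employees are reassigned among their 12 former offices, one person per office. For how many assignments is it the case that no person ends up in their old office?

The subfactorial !12 = [12!/e] (nearest integer).
12! = 479001600, and 479001600/e ≈ 176214840.93, so !12 = 176214841.

176214841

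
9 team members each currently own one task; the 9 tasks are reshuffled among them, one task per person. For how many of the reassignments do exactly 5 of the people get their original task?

1134

Pick the 5 fixed positions: C(9,5) = 126 ways.
The other 4 form a derangement: !4 = 9.
Total: 126 × 9 = 1134.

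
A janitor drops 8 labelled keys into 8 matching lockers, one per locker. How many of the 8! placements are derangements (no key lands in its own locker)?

!8 is the nearest integer to 8!/e.
8! = 40320, and 40320/e ≈ 14832.90, so !8 = 14833.

14833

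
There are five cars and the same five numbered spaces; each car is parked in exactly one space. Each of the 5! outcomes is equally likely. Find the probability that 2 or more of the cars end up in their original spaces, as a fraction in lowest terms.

31/120

Favorable outcomes: Σ_{i≥2} C(5,i)·!(5-i) = 10·2 + 10·1 + 5·0 + 1·1 = 31.
Total outcomes: 5! = 120.
Probability = 31/120 = 31/120.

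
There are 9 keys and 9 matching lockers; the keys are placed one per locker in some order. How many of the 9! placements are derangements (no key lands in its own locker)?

133496

By inclusion-exclusion, !9 = Σ (-1)^k · 9!/k! for k=0..9
= 9! - 9!/1! + 9!/2! - 9!/3! + 9!/4! - 9!/5! + 9!/6! - 9!/7! + 9!/8! - 9!/9!
= 362880 - 362880 + 181440 - 60480 + 15120 - 3024 + 504 - 72 + 9 - 1
= 133496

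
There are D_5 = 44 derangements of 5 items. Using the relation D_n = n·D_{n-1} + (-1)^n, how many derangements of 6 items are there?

D_6 = 6·44 + 1 = 265.

265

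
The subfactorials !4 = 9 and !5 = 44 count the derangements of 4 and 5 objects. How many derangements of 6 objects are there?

!6 = (6-1)·(!5 + !4) = 5·(44 + 9) = 5·53 = 265.

265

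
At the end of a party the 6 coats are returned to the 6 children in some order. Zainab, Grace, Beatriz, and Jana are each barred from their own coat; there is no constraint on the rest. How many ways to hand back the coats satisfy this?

Let A_j be the event that the j-th constrained one is fixed. By inclusion-exclusion over the 4 events:
Σ_{j=0}^{4} (-1)^j C(4,j)(6-j)!
= C(4,0)·6! - C(4,1)·5! + C(4,2)·4! - C(4,3)·3! + C(4,4)·2!
= 720 - 480 + 144 - 24 + 2
= 362

362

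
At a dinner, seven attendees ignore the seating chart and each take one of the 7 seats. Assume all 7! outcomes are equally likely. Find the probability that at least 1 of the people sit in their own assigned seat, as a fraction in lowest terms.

177/280

Favorable outcomes: Σ_{i≥1} C(7,i)·!(7-i) = 7·265 + 21·44 + 35·9 + 35·2 + 21·1 + 7·0 + 1·1 = 3186.
Total outcomes: 7! = 5040.
Probability = 3186/5040 = 177/280.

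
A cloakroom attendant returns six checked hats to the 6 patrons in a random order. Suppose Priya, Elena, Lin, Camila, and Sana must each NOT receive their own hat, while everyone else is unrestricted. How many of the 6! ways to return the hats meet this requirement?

309

Let A_j be the event that the j-th constrained one is fixed. By inclusion-exclusion over the 5 events:
Σ_{j=0}^{5} (-1)^j C(5,j)(6-j)!
= C(5,0)·6! - C(5,1)·5! + C(5,2)·4! - C(5,3)·3! + C(5,4)·2! - C(5,5)·1!
= 720 - 600 + 240 - 60 + 10 - 1
= 309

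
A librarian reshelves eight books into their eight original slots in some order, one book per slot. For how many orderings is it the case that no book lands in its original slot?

14833

Use !n = n·!(n-1) + (-1)^n.
!8 = 8·1854 + 1 = 14833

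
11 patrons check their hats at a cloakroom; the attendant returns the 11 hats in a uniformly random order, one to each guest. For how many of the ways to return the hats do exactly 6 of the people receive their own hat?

Pick the 6 fixed positions: C(11,6) = 462 ways.
The other 5 form a derangement: !5 = 44.
Total: 462 × 44 = 20328.

20328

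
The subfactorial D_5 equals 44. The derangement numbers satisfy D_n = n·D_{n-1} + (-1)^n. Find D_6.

265

D_6 = 6·44 + 1 = 265.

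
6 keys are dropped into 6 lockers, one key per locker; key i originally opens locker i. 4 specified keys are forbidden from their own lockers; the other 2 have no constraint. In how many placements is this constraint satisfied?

Inclusion-exclusion on the 4 forbidden self-matches:
Σ_{j=0}^{4} (-1)^j C(4,j)(6-j)!
= C(4,0)·6! - C(4,1)·5! + C(4,2)·4! - C(4,3)·3! + C(4,4)·2!
= 720 - 480 + 144 - 24 + 2
= 362

362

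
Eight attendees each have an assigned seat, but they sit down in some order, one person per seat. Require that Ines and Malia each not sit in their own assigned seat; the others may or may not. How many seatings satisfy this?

30960

Inclusion-exclusion on the 2 forbidden self-matches:
Σ_{j=0}^{2} (-1)^j C(2,j)(8-j)!
= C(2,0)·8! - C(2,1)·7! + C(2,2)·6!
= 40320 - 10080 + 720
= 30960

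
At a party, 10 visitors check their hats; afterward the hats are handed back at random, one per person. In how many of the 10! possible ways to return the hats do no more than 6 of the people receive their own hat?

3628514

# with exactly i fixed is C(10,i)·!(10-i); sum over i=0..6:
  i=0: C(10,0)·!10 = 1·1334961 = 1334961
  i=1: C(10,1)·!9 = 10·133496 = 1334960
  i=2: C(10,2)·!8 = 45·14833 = 667485
  i=3: C(10,3)·!7 = 120·1854 = 222480
  i=4: C(10,4)·!6 = 210·265 = 55650
  i=5: C(10,5)·!5 = 252·44 = 11088
  i=6: C(10,6)·!4 = 210·9 = 1890
Total = 3628514.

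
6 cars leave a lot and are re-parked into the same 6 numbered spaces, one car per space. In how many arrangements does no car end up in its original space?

265

!6 is the nearest integer to 6!/e.
6! = 720, and 720/e ≈ 264.87, so !6 = 265.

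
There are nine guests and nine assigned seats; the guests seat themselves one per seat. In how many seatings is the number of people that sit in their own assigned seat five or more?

1339

Sum C(9,i)·!(9-i) for i = 5..9:
  i=5: C(9,5)·!4 = 126·9 = 1134
  i=6: C(9,6)·!3 = 84·2 = 168
  i=7: C(9,7)·!2 = 36·1 = 36
  i=8: C(9,8)·!1 = 9·0 = 0
  i=9: C(9,9)·!0 = 1·1 = 1
Total = 1339.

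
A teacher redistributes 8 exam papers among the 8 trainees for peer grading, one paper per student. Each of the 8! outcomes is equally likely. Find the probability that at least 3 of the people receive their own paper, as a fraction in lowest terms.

647/8064

Favorable outcomes: Σ_{i≥3} C(8,i)·!(8-i) = 56·44 + 70·9 + 56·2 + 28·1 + 8·0 + 1·1 = 3235.
Total outcomes: 8! = 40320.
Probability = 3235/40320 = 647/8064.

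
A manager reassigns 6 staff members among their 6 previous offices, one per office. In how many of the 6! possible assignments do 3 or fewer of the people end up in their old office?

# with exactly i fixed is C(6,i)·!(6-i); sum over i=0..3:
  i=0: C(6,0)·!6 = 1·265 = 265
  i=1: C(6,1)·!5 = 6·44 = 264
  i=2: C(6,2)·!4 = 15·9 = 135
  i=3: C(6,3)·!3 = 20·2 = 40
Total = 704.

704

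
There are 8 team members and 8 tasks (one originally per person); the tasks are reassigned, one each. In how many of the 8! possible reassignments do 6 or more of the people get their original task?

Sum C(8,i)·!(8-i) for i = 6..8:
  i=6: C(8,6)·!2 = 28·1 = 28
  i=7: C(8,7)·!1 = 8·0 = 0
  i=8: C(8,8)·!0 = 1·1 = 1
Total = 29.

29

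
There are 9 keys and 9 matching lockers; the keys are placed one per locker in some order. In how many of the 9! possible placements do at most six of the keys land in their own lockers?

362843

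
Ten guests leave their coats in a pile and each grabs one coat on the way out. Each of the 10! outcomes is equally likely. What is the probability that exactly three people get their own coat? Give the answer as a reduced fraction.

103/1680

Favorable outcomes: C(10,3)·!7 = 120·1854 = 222480.
Total outcomes: 10! = 3628800.
Probability = 222480/3628800 = 103/1680.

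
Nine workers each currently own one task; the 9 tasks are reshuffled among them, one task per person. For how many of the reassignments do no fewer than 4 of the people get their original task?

Sum C(9,i)·!(9-i) for i = 4..9:
  i=4: C(9,4)·!5 = 126·44 = 5544
  i=5: C(9,5)·!4 = 126·9 = 1134
  i=6: C(9,6)·!3 = 84·2 = 168
  i=7: C(9,7)·!2 = 36·1 = 36
  i=8: C(9,8)·!1 = 9·0 = 0
  i=9: C(9,9)·!0 = 1·1 = 1
Total = 6883.

6883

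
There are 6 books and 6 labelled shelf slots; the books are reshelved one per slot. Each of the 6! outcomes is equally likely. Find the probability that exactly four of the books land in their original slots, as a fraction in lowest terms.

1/48

Favorable outcomes: C(6,4)·!2 = 15·1 = 15.
Total outcomes: 6! = 720.
Probability = 15/720 = 1/48.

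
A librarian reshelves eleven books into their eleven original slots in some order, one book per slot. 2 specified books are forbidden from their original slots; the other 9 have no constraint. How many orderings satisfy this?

Inclusion-exclusion on the 2 forbidden self-matches:
Σ_{j=0}^{2} (-1)^j C(2,j)(11-j)!
= C(2,0)·11! - C(2,1)·10! + C(2,2)·9!
= 39916800 - 7257600 + 362880
= 33022080

33022080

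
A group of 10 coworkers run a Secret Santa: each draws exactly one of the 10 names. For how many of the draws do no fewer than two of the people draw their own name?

# with exactly i fixed is C(10,i)·!(10-i); sum over i=2..10:
  i=2: C(10,2)·!8 = 45·14833 = 667485
  i=3: C(10,3)·!7 = 120·1854 = 222480
  i=4: C(10,4)·!6 = 210·265 = 55650
  i=5: C(10,5)·!5 = 252·44 = 11088
  i=6: C(10,6)·!4 = 210·9 = 1890
  i=7: C(10,7)·!3 = 120·2 = 240
  i=8: C(10,8)·!2 = 45·1 = 45
  i=9: C(10,9)·!1 = 10·0 = 0
  i=10: C(10,10)·!0 = 1·1 = 1
Total = 958879.

958879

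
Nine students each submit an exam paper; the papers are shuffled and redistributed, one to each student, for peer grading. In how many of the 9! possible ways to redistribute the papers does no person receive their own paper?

133496

The subfactorial !9 = [9!/e] (nearest integer).
9! = 362880, and 362880/e ≈ 133496.09, so !9 = 133496.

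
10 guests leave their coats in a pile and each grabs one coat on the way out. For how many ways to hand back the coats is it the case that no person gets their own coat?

1334961

!10 is the nearest integer to 10!/e.
10! = 3628800, and 3628800/e ≈ 1334960.92, so !10 = 1334961.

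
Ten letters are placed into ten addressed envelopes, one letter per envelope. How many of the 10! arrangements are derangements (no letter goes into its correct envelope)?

!10 is the nearest integer to 10!/e.
10! = 3628800, and 3628800/e ≈ 1334960.92, so !10 = 1334961.

1334961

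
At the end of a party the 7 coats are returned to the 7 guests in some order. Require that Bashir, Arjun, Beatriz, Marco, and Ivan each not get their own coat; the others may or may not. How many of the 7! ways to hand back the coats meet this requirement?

2428

Inclusion-exclusion on the 5 forbidden self-matches:
Σ_{j=0}^{5} (-1)^j C(5,j)(7-j)!
= C(5,0)·7! - C(5,1)·6! + C(5,2)·5! - C(5,3)·4! + C(5,4)·3! - C(5,5)·2!
= 5040 - 3600 + 1200 - 240 + 30 - 2
= 2428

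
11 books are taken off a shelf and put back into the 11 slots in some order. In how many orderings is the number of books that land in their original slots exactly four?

Choose which 4 of the 11 are fixed: C(11,4) = 330.
The remaining 7 must be deranged: !7 = 1854.
Total: 330 × 1854 = 611820.

611820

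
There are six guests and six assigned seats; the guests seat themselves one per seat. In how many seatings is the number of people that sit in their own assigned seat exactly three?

Pick the 3 fixed positions: C(6,3) = 20 ways.
The other 3 form a derangement: !3 = 2.
Total: 20 × 2 = 40.

40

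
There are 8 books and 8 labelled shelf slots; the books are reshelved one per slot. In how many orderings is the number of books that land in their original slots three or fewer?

39549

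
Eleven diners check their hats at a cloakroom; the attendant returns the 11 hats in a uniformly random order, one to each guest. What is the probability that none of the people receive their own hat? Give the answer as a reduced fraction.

1468457/3991680

Favorable outcomes: !11 = 14684570.
Total outcomes: 11! = 39916800.
Probability = 14684570/39916800 = 1468457/3991680.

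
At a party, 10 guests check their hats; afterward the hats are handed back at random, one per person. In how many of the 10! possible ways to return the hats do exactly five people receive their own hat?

11088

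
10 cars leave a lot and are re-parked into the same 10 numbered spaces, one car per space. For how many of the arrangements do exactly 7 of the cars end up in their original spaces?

Choose which 7 of the 10 are fixed: C(10,7) = 120.
The other 3 form a derangement: !3 = 2.
Total: 120 × 2 = 240.

240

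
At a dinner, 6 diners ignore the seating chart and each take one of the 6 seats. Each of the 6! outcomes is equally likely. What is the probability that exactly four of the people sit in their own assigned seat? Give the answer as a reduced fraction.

1/48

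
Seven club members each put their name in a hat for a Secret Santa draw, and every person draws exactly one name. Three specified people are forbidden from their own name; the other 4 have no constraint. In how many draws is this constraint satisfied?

Inclusion-exclusion on the 3 forbidden self-matches:
Σ_{j=0}^{3} (-1)^j C(3,j)(7-j)!
= C(3,0)·7! - C(3,1)·6! + C(3,2)·5! - C(3,3)·4!
= 5040 - 2160 + 360 - 24
= 3216

3216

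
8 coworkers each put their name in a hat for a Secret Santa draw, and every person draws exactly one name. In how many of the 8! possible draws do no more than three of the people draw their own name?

39549

Sum C(8,i)·!(8-i) for i = 0..3:
  i=0: C(8,0)·!8 = 1·14833 = 14833
  i=1: C(8,1)·!7 = 8·1854 = 14832
  i=2: C(8,2)·!6 = 28·265 = 7420
  i=3: C(8,3)·!5 = 56·44 = 2464
Total = 39549.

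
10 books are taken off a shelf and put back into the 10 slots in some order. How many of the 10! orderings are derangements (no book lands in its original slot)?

1334961

Use !n = (n-1)(!(n-1) + !(n-2)).
!10 = 9·(133496 + 14833) = 9·148329 = 1334961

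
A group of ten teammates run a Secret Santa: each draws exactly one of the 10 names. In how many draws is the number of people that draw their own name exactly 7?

Pick the 7 fixed positions: C(10,7) = 120 ways.
The remaining 3 must be deranged: !3 = 2.
Total: 120 × 2 = 240.

240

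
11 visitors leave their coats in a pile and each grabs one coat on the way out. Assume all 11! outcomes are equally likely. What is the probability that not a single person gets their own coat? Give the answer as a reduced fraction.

1468457/3991680

Favorable outcomes: !11 = 14684570.
Total outcomes: 11! = 39916800.
Probability = 14684570/39916800 = 1468457/3991680.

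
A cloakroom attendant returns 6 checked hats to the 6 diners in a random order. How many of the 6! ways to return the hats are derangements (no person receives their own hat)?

265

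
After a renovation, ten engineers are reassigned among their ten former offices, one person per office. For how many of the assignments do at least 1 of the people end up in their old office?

2293839

Sum C(10,i)·!(10-i) for i = 1..10:
  i=1: C(10,1)·!9 = 10·133496 = 1334960
  i=2: C(10,2)·!8 = 45·14833 = 667485
  i=3: C(10,3)·!7 = 120·1854 = 222480
  i=4: C(10,4)·!6 = 210·265 = 55650
  i=5: C(10,5)·!5 = 252·44 = 11088
  i=6: C(10,6)·!4 = 210·9 = 1890
  i=7: C(10,7)·!3 = 120·2 = 240
  i=8: C(10,8)·!2 = 45·1 = 45
  i=9: C(10,9)·!1 = 10·0 = 0
  i=10: C(10,10)·!0 = 1·1 = 1
Total = 2293839.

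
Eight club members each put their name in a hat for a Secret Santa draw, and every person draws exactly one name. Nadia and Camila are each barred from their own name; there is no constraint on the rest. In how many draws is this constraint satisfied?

30960

Inclusion-exclusion on the 2 forbidden self-matches:
Σ_{j=0}^{2} (-1)^j C(2,j)(8-j)!
= C(2,0)·8! - C(2,1)·7! + C(2,2)·6!
= 40320 - 10080 + 720
= 30960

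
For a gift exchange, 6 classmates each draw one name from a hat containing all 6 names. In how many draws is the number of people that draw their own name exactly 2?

Pick the 2 fixed positions: C(6,2) = 15 ways.
The remaining 4 must be deranged: !4 = 9.
Total: 15 × 9 = 135.

135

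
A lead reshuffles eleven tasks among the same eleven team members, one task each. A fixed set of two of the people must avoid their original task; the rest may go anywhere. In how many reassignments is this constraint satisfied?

Let A_j be the event that the j-th constrained one is fixed. By inclusion-exclusion over the 2 events:
Σ_{j=0}^{2} (-1)^j C(2,j)(11-j)!
= C(2,0)·11! - C(2,1)·10! + C(2,2)·9!
= 39916800 - 7257600 + 362880
= 33022080

33022080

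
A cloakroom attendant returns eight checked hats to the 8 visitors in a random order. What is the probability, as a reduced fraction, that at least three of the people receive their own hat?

Favorable outcomes: Σ_{i≥3} C(8,i)·!(8-i) = 56·44 + 70·9 + 56·2 + 28·1 + 8·0 + 1·1 = 3235.
Total outcomes: 8! = 40320.
Probability = 3235/40320 = 647/8064.

647/8064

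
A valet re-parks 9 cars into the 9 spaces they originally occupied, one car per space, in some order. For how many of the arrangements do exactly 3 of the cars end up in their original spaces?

Choose which 3 of the 9 are fixed: C(9,3) = 84.
The remaining 6 must be deranged: !6 = 265.
Total: 84 × 265 = 22260.

22260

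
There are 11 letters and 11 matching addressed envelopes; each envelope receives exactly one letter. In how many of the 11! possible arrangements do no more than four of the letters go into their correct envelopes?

39770686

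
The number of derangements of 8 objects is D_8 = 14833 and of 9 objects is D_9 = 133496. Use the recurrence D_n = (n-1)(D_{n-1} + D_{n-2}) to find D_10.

1334961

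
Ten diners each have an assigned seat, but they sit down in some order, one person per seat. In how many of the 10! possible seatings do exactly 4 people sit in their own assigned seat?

55650

Pick the 4 fixed positions: C(10,4) = 210 ways.
The remaining 6 must be deranged: !6 = 265.
Total: 210 × 265 = 55650.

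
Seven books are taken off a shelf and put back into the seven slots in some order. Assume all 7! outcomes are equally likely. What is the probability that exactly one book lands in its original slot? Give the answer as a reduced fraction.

Favorable outcomes: C(7,1)·!6 = 7·265 = 1855.
Total outcomes: 7! = 5040.
Probability = 1855/5040 = 53/144.

53/144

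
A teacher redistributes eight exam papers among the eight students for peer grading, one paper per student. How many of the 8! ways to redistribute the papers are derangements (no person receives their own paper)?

14833

The number of derangements of 8 is !8 = Σ_{k=0}^{8} (-1)^k·8!/k!
= 8! - 8!/1! + 8!/2! - 8!/3! + 8!/4! - 8!/5! + 8!/6! - 8!/7! + 8!/8!
= 40320 - 40320 + 20160 - 6720 + 1680 - 336 + 56 - 8 + 1
= 14833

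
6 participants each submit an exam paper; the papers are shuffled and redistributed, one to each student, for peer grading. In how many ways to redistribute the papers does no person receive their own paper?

265

!6 is the nearest integer to 6!/e.
6! = 720, and 720/e ≈ 264.87, so !6 = 265.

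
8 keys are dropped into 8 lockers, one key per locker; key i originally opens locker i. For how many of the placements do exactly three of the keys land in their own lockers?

2464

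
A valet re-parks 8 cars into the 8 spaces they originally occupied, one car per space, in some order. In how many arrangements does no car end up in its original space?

14833

!8 is the nearest integer to 8!/e.
8! = 40320, and 40320/e ≈ 14832.90, so !8 = 14833.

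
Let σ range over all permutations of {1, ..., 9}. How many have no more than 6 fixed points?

362843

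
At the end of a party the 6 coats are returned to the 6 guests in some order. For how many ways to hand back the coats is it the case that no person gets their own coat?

!6 = 6! · Σ_{k=0}^{6} (-1)^k/k!
= 6! - 6!/1! + 6!/2! - 6!/3! + 6!/4! - 6!/5! + 6!/6!
= 720 - 720 + 360 - 120 + 30 - 6 + 1
= 265

265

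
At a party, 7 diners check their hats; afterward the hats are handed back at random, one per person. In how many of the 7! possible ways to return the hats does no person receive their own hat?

1854

The subfactorial !7 = [7!/e] (nearest integer).
7! = 5040, and 5040/e ≈ 1854.11, so !7 = 1854.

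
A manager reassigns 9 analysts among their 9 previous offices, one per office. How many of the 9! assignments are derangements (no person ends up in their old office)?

133496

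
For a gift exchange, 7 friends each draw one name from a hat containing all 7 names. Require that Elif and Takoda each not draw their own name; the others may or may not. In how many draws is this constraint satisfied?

3720

Let A_j be the event that the j-th constrained one is fixed. By inclusion-exclusion over the 2 events:
Σ_{j=0}^{2} (-1)^j C(2,j)(7-j)!
= C(2,0)·7! - C(2,1)·6! + C(2,2)·5!
= 5040 - 1440 + 120
= 3720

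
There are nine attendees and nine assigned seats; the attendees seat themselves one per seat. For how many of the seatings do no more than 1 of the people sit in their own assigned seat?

266993

Sum C(9,i)·!(9-i) for i = 0..1:
  i=0: C(9,0)·!9 = 1·133496 = 133496
  i=1: C(9,1)·!8 = 9·14833 = 133497
Total = 266993.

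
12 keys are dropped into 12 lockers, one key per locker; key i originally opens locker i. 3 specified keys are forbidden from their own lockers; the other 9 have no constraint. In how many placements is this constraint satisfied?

369774720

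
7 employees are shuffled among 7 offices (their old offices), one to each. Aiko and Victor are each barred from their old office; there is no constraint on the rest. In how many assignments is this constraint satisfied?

3720

Inclusion-exclusion on the 2 forbidden self-matches:
Σ_{j=0}^{2} (-1)^j C(2,j)(7-j)!
= C(2,0)·7! - C(2,1)·6! + C(2,2)·5!
= 5040 - 1440 + 120
= 3720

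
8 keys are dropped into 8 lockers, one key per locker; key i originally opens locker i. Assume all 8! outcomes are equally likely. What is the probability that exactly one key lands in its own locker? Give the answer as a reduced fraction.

103/280

Favorable outcomes: C(8,1)·!7 = 8·1854 = 14832.
Total outcomes: 8! = 40320.
Probability = 14832/40320 = 103/280.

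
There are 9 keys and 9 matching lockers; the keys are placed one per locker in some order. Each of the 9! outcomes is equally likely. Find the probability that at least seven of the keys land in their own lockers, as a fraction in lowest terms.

Favorable outcomes: Σ_{i≥7} C(9,i)·!(9-i) = 36·1 + 9·0 + 1·1 = 37.
Total outcomes: 9! = 362880.
Probability = 37/362880 = 37/362880.

37/362880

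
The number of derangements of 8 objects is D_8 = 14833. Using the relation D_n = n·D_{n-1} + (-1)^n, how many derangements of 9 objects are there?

D_9 = 9·14833 - 1 = 133496.

133496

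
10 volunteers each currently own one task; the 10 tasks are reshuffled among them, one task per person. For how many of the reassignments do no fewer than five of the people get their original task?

13264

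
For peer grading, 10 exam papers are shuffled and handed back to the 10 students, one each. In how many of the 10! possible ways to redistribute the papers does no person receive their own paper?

1334961

Recurrence: !10 = 9·(!9 + !8).
!10 = 9·(133496 + 14833) = 9·148329 = 1334961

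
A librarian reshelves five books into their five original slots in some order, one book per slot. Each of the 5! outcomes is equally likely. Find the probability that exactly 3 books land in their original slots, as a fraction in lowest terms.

1/12

Favorable outcomes: C(5,3)·!2 = 10·1 = 10.
Total outcomes: 5! = 120.
Probability = 10/120 = 1/12.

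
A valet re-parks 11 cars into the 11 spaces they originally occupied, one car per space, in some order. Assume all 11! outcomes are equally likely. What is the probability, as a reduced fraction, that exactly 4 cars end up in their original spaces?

103/6720

Favorable outcomes: C(11,4)·!7 = 330·1854 = 611820.
Total outcomes: 11! = 39916800.
Probability = 611820/39916800 = 103/6720.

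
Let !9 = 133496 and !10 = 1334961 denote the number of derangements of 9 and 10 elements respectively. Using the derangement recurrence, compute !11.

14684570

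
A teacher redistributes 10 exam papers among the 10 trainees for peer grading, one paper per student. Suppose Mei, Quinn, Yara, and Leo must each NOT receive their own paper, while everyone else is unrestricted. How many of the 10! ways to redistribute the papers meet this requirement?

2399760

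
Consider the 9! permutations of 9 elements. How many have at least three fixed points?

29143

Sum C(9,i)·!(9-i) for i = 3..9:
  i=3: C(9,3)·!6 = 84·265 = 22260
  i=4: C(9,4)·!5 = 126·44 = 5544
  i=5: C(9,5)·!4 = 126·9 = 1134
  i=6: C(9,6)·!3 = 84·2 = 168
  i=7: C(9,7)·!2 = 36·1 = 36
  i=8: C(9,8)·!1 = 9·0 = 0
  i=9: C(9,9)·!0 = 1·1 = 1
Total = 29143.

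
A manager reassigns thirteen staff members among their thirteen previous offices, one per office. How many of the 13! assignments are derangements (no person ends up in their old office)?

2290792932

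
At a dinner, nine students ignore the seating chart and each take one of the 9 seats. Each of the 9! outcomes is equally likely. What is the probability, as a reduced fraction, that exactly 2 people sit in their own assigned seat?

Favorable outcomes: C(9,2)·!7 = 36·1854 = 66744.
Total outcomes: 9! = 362880.
Probability = 66744/362880 = 103/560.

103/560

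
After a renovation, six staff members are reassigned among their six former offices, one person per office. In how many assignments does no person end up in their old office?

265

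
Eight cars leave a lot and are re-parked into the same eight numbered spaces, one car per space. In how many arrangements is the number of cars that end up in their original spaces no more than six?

40319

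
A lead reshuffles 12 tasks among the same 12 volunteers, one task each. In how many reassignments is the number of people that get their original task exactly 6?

244860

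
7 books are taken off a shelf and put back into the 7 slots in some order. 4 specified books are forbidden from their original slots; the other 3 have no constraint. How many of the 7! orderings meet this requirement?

2790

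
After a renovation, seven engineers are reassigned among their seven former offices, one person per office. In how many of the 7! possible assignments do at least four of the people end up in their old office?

Sum C(7,i)·!(7-i) for i = 4..7:
  i=4: C(7,4)·!3 = 35·2 = 70
  i=5: C(7,5)·!2 = 21·1 = 21
  i=6: C(7,6)·!1 = 7·0 = 0
  i=7: C(7,7)·!0 = 1·1 = 1
Total = 92.

92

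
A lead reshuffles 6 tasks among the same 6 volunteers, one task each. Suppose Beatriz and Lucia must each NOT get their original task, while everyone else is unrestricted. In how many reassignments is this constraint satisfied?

Inclusion-exclusion on the 2 forbidden self-matches:
Σ_{j=0}^{2} (-1)^j C(2,j)(6-j)!
= C(2,0)·6! - C(2,1)·5! + C(2,2)·4!
= 720 - 240 + 24
= 504

504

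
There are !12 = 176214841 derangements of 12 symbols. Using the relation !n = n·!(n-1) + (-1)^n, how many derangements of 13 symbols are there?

!13 = 13·176214841 - 1 = 2290792932.

2290792932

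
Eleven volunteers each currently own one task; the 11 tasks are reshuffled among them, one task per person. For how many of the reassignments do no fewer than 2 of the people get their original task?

Sum C(11,i)·!(11-i) for i = 2..11:
  i=2: C(11,2)·!9 = 55·133496 = 7342280
  i=3: C(11,3)·!8 = 165·14833 = 2447445
  i=4: C(11,4)·!7 = 330·1854 = 611820
  i=5: C(11,5)·!6 = 462·265 = 122430
  i=6: C(11,6)·!5 = 462·44 = 20328
  i=7: C(11,7)·!4 = 330·9 = 2970
  i=8: C(11,8)·!3 = 165·2 = 330
  i=9: C(11,9)·!2 = 55·1 = 55
  i=10: C(11,10)·!1 = 11·0 = 0
  i=11: C(11,11)·!0 = 1·1 = 1
Total = 10547659.

10547659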